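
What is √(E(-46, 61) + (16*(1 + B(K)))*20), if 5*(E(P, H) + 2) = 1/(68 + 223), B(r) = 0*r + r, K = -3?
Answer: I*√1359128595/1455 ≈ 25.338*I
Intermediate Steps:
B(r) = r (B(r) = 0 + r = r)
E(P, H) = -2909/1455 (E(P, H) = -2 + 1/(5*(68 + 223)) = -2 + (⅕)/291 = -2 + (⅕)*(1/291) = -2 + 1/1455 = -2909/1455)
√(E(-46, 61) + (16*(1 + B(K)))*20) = √(-2909/1455 + (16*(1 - 3))*20) = √(-2909/1455 + (16*(-2))*20) = √(-2909/1455 - 32*20) = √(-2909/1455 - 640) = √(-934109/1455) = I*√1359128595/1455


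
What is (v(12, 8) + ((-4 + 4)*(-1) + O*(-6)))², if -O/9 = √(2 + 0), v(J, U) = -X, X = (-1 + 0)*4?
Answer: 5848 + 432*√2 ≈ 6458.9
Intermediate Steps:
X = -4 (X = -1*4 = -4)
v(J, U) = 4 (v(J, U) = -1*(-4) = 4)
O = -9*√2 (O = -9*√(2 + 0) = -9*√2 ≈ -12.728)
(v(12, 8) + ((-4 + 4)*(-1) + O*(-6)))² = (4 + ((-4 + 4)*(-1) - 9*√2*(-6)))² = (4 + (0*(-1) + 54*√2))² = (4 + (0 + 54*√2))² = (4 + 54*√2)²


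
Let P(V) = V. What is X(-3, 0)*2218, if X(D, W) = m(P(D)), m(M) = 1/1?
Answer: 2218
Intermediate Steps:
m(M) = 1
X(D, W) = 1
X(-3, 0)*2218 = 1*2218 = 2218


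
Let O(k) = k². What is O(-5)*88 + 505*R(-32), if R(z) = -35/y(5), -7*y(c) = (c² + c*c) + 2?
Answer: 238125/52 ≈ 4579.3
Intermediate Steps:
y(c) = -2/7 - 2*c²/7 (y(c) = -((c² + c*c) + 2)/7 = -((c² + c²) + 2)/7 = -(2*c² + 2)/7 = -(2 + 2*c²)/7 = -2/7 - 2*c²/7)
R(z) = 245/52 (R(z) = -35/(-2/7 - 2/7*5²) = -35/(-2/7 - 2/7*25) = -35/(-2/7 - 50/7) = -35/(-52/7) = -35*(-7/52) = 245/52)
O(-5)*88 + 505*R(-32) = (-5)²*88 + 505*(245/52) = 25*88 + 123725/52 = 2200 + 123725/52 = 238125/52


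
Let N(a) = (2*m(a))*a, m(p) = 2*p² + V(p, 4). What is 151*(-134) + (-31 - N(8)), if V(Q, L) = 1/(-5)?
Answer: -111549/5 ≈ -22310.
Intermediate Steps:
V(Q, L) = -⅕
m(p) = -⅕ + 2*p² (m(p) = 2*p² - ⅕ = -⅕ + 2*p²)
N(a) = a*(-⅖ + 4*a²) (N(a) = (2*(-⅕ + 2*a²))*a = (-⅖ + 4*a²)*a = a*(-⅖ + 4*a²))
151*(-134) + (-31 - N(8)) = 151*(-134) + (-31 - (4*8³ - ⅖*8)) = -20234 + (-31 - (4*512 - 16/5)) = -20234 + (-31 - (2048 - 16/5)) = -20234 + (-31 - 1*10224/5) = -20234 + (-31 - 10224/5) = -20234 - 10379/5 = -111549/5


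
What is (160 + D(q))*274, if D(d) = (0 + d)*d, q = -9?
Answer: 66034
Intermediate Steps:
D(d) = d² (D(d) = d*d = d²)
(160 + D(q))*274 = (160 + (-9)²)*274 = (160 + 81)*274 = 241*274 = 66034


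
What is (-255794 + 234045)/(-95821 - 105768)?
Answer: 21749/201589 ≈ 0.10789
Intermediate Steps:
(-255794 + 234045)/(-95821 - 105768) = -21749/(-201589) = -21749*(-1/201589) = 21749/201589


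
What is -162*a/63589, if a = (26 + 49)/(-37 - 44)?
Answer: 150/63589 ≈ 0.0023589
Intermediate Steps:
a = -25/27 (a = 75/(-81) = 75*(-1/81) = -25/27 ≈ -0.92593)
-162*a/63589 = -162*(-25/27)/63589 = 150*(1/63589) = 150/63589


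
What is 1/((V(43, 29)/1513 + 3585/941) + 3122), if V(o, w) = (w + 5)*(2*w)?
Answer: 83749/261892599 ≈ 0.00031978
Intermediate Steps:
V(o, w) = 2*w*(5 + w) (V(o, w) = (5 + w)*(2*w) = 2*w*(5 + w))
1/((V(43, 29)/1513 + 3585/941) + 3122) = 1/(((2*29*(5 + 29))/1513 + 3585/941) + 3122) = 1/(((2*29*34)*(1/1513) + 3585*(1/941)) + 3122) = 1/((1972*(1/1513) + 3585/941) + 3122) = 1/((116/89 + 3585/941) + 3122) = 1/(428221/83749 + 3122) = 1/(261892599/83749) = 83749/261892599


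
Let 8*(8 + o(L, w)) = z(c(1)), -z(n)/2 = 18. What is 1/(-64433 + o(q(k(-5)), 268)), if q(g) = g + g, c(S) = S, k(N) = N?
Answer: -2/128891 ≈ -1.5517e-5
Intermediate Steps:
q(g) = 2*g
z(n) = -36 (z(n) = -2*18 = -36)
o(L, w) = -25/2 (o(L, w) = -8 + (1/8)*(-36) = -8 - 9/2 = -25/2)
1/(-64433 + o(q(k(-5)), 268)) = 1/(-64433 - 25/2) = 1/(-128891/2) = -2/128891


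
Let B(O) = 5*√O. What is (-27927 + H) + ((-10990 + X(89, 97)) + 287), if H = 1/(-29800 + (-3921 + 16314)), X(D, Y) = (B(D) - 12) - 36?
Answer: -673267947/17407 + 5*√89 ≈ -38631.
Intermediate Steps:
X(D, Y) = -48 + 5*√D (X(D, Y) = (5*√D - 12) - 36 = (-12 + 5*√D) - 36 = -48 + 5*√D)
H = -1/17407 (H = 1/(-29800 + 12393) = 1/(-17407) = -1/17407 ≈ -5.7448e-5)
(-27927 + H) + ((-10990 + X(89, 97)) + 287) = (-27927 - 1/17407) + ((-10990 + (-48 + 5*√89)) + 287) = -486125290/17407 + ((-11038 + 5*√89) + 287) = -486125290/17407 + (-10751 + 5*√89) = -673267947/17407 + 5*√89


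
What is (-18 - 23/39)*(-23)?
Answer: 16675/39 ≈ 427.56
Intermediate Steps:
(-18 - 23/39)*(-23) = -725/39*(-23) = 16675/39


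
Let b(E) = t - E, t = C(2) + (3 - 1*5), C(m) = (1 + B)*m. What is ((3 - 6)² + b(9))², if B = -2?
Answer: 16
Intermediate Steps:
C(m) = -m (C(m) = (1 - 2)*m = -m)
t = -4 (t = -1*2 + (3 - 1*5) = -2 + (3 - 5) = -2 - 2 = -4)
b(E) = -4 - E
((3 - 6)² + b(9))² = ((3 - 6)² + (-4 - 1*9))² = ((-3)² + (-4 - 9))² = (9 - 13)² = (-4)² = 16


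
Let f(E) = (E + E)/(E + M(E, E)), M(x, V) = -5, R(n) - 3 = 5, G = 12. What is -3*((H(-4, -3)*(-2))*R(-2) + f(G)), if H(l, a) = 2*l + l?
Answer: -4104/7 ≈ -586.29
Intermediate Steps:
H(l, a) = 3*l
R(n) = 8 (R(n) = 3 + 5 = 8)
f(E) = 2*E/(-5 + E) (f(E) = (E + E)/(E - 5) = (2*E)/(-5 + E) = 2*E/(-5 + E))
-3*((H(-4, -3)*(-2))*R(-2) + f(G)) = -3*(((3*(-4))*(-2))*8 + 2*12/(-5 + 12)) = -3*(-12*(-2)*8 + 2*12/7) = -3*(24*8 + 2*12*(1/7)) = -3*(192 + 24/7) = -3*1368/7 = -4104/7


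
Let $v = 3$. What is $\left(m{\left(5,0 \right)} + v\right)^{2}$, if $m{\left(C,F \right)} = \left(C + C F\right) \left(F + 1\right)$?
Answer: $64$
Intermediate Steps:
$m{\left(C,F \right)} = \left(1 + F\right) \left(C + C F\right)$ ($m{\left(C,F \right)} = \left(C + C F\right) \left(1 + F\right) = \left(1 + F\right) \left(C + C F\right)$)
$\left(m{\left(5,0 \right)} + v\right)^{2} = \left(5 \left(1 + 0^{2} + 2 \cdot 0\right) + 3\right)^{2} = \left(5 \left(1 + 0 + 0\right) + 3\right)^{2} = \left(5 \cdot 1 + 3\right)^{2} = \left(5 + 3\right)^{2} = 8^{2} = 64$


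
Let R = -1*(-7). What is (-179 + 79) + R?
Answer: -93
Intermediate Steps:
R = 7
(-179 + 79) + R = (-179 + 79) + 7 = -100 + 7 = -93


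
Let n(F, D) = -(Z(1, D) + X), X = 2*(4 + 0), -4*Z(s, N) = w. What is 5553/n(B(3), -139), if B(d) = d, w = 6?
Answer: -11106/13 ≈ -854.31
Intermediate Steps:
Z(s, N) = -3/2 (Z(s, N) = -1/4*6 = -3/2)
X = 8 (X = 2*4 = 8)
n(F, D) = -13/2 (n(F, D) = -(-3/2 + 8) = -1*13/2 = -13/2)
5553/n(B(3), -139) = 5553/(-13/2) = 5553*(-2/13) = -11106/13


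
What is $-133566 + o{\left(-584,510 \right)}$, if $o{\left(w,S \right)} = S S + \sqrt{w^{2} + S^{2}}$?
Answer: $126534 + 2 \sqrt{150289} \approx 1.2731 \cdot 10^{5}$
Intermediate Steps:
$o{\left(w,S \right)} = S^{2} + \sqrt{S^{2} + w^{2}}$
$-133566 + o{\left(-584,510 \right)} = -133566 + \left(510^{2} + \sqrt{510^{2} + \left(-584\right)^{2}}\right) = -133566 + \left(260100 + \sqrt{260100 + 341056}\right) = -133566 + \left(260100 + \sqrt{601156}\right) = -133566 + \left(260100 + 2 \sqrt{150289}\right) = 126534 + 2 \sqrt{150289}$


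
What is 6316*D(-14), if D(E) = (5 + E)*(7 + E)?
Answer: 397908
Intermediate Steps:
6316*D(-14) = 6316*(35 + (-14)² + 12*(-14)) = 6316*(35 + 196 - 168) = 6316*63 = 397908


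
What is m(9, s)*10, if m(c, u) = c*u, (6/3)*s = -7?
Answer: -315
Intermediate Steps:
s = -7/2 (s = (1/2)*(-7) = -7/2 ≈ -3.5000)
m(9, s)*10 = (9*(-7/2))*10 = -63/2*10 = -315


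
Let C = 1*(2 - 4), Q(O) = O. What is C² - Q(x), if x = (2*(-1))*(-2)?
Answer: 0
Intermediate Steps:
x = 4 (x = -2*(-2) = 4)
C = -2 (C = 1*(-2) = -2)
C² - Q(x) = (-2)² - 1*4 = 4 - 4 = 0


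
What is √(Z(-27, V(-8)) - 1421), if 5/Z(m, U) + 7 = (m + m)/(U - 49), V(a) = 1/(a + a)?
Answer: 272*I*√412159/4631 ≈ 37.707*I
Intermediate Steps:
V(a) = 1/(2*a)
Z(m, U) = 5/(-7 + 2*m/(-49 + U)) (Z(m, U) = 5/(-7 + (m + m)/(U - 49)) = 5/(-7 + (2*m)/(-49 + U)) = 5/(-7 + 2*m/(-49 + U)))
√(Z(-27, V(-8)) - 1421) = √(5*(-49 + (½)/(-8))/(343 - 7/(2*(-8)) + 2*(-27)) - 1421) = √(5*(-49 + (½)*(-⅛))/(343 - 7*(-1)/(2*8) - 54) - 1421) = √(5*(-49 - 1/16)/(343 - 7*(-1/16) - 54) - 1421) = √(5*(-785/16)/(343 + 7/16 - 54) - 1421) = √(5*(-785/16)/(4631/16) - 1421) = √(5*(16/4631)*(-785/16) - 1421) = √(-3925/4631 - 1421) = √(-6584576/4631) = 272*I*√412159/4631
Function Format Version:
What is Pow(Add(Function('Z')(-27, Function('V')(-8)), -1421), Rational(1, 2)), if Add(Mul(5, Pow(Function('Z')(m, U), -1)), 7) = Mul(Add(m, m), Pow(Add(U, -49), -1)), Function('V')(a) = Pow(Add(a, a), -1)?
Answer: Mul(Rational(272, 4631), I, Pow(412159, Rational(1, 2))) ≈ Mul(37.707, I)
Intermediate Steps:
Function('V')(a) = Mul(Rational(1, 2), Pow(a, -1)) (Function('V')(a) = Pow(Mul(2, a), -1) = Mul(Rational(1, 2), Pow(a, -1)))
Function('Z')(m, U) = Mul(5, Pow(Add(-7, Mul(2, m, Pow(Add(-49, U), -1))), -1)) (Function('Z')(m, U) = Mul(5, Pow(Add(-7, Mul(Add(m, m), Pow(Add(U, -49), -1))), -1)) = Mul(5, Pow(Add(-7, Mul(Mul(2, m), Pow(Add(-49, U), -1))), -1)) = Mul(5, Pow(Add(-7, Mul(2, m, Pow(Add(-49, U), -1))), -1)))
Pow(Add(Function('Z')(-27, Function('V')(-8)), -1421), Rational(1, 2)) = Pow(Add(Mul(5, Pow(Add(343, Mul(-7, Mul(Rational(1, 2), Pow(-8, -1))), Mul(2, -27)), -1), Add(-49, Mul(Rational(1, 2), Pow(-8, -1)))), -1421), Rational(1, 2)) = Pow(Add(Mul(5, Pow(Add(343, Mul(-7, Mul(Rational(1, 2), Rational(-1, 8))), -54), -1), Add(-49, Mul(Rational(1, 2), Rational(-1, 8)))), -1421), Rational(1, 2)) = Pow(Add(Mul(5, Pow(Add(343, Mul(-7, Rational(-1, 16)), -54), -1), Add(-49, Rational(-1, 16))), -1421), Rational(1, 2)) = Pow(Add(Mul(5, Pow(Add(343, Rational(7, 16), -54), -1), Rational(-785, 16)), -1421), Rational(1, 2)) = Pow(Add(Mul(5, Pow(Rational(4631, 16), -1), Rational(-785, 16)), -1421), Rational(1, 2)) = Pow(Add(Mul(5, Rational(16, 4631), Rational(-785, 16)), -1421), Rational(1, 2)) = Pow(Add(Rational(-3925, 4631), -1421), Rational(1, 2)) = Pow(Rational(-6584576, 4631), Rational(1, 2)) = Mul(Rational(272, 4631), I, Pow(412159, Rational(1, 2)))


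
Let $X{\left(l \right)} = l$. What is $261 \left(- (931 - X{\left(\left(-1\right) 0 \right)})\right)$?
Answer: $-242991$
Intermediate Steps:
$261 \left(- (931 - X{\left(\left(-1\right) 0 \right)})\right) = 261 \left(- (931 - \left(-1\right) 0)\right) = 261 \left(- (931 - 0)\right) = 261 \left(- (931 + 0)\right) = 261 \left(\left(-1\right) 931\right) = 261 \left(-931\right) = -242991$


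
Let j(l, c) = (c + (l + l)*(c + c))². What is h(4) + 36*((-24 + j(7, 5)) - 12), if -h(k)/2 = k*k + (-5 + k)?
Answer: 755574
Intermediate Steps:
j(l, c) = (c + 4*c*l)² (j(l, c) = (c + (2*l)*(2*c))² = (c + 4*c*l)²)
h(k) = 10 - 2*k - 2*k² (h(k) = -2*(k*k + (-5 + k)) = -2*(k² + (-5 + k)) = -2*(-5 + k + k²) = 10 - 2*k - 2*k²)
h(4) + 36*((-24 + j(7, 5)) - 12) = (10 - 2*4 - 2*4²) + 36*((-24 + 5²*(1 + 4*7)²) - 12) = (10 - 8 - 2*16) + 36*((-24 + 25*(1 + 28)²) - 12) = (10 - 8 - 32) + 36*((-24 + 25*29²) - 12) = -30 + 36*((-24 + 25*841) - 12) = -30 + 36*((-24 + 21025) - 12) = -30 + 36*(21001 - 12) = -30 + 36*20989 = -30 + 755604 = 755574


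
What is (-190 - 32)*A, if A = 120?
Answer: -26640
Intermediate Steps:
(-190 - 32)*A = (-190 - 32)*120 = -222*120 = -26640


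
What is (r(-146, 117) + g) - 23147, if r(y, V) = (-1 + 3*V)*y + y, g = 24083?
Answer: -50310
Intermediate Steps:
r(y, V) = y + y*(-1 + 3*V) (r(y, V) = y*(-1 + 3*V) + y = y + y*(-1 + 3*V))
(r(-146, 117) + g) - 23147 = (3*117*(-146) + 24083) - 23147 = (-51246 + 24083) - 23147 = -27163 - 23147 = -50310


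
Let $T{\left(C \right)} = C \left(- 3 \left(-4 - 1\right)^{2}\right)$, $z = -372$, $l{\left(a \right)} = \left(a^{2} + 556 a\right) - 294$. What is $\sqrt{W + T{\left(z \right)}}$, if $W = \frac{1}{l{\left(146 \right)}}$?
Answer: $\frac{\sqrt{291399630693798}}{102198} \approx 167.03$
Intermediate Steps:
$l{\left(a \right)} = -294 + a^{2} + 556 a$
$T{\left(C \right)} = - 75 C$ ($T{\left(C \right)} = C \left(- 3 \left(-5\right)^{2}\right) = C \left(\left(-3\right) 25\right) = C \left(-75\right) = - 75 C$)
$W = \frac{1}{102198}$ ($W = \frac{1}{-294 + 146^{2} + 556 \cdot 146} = \frac{1}{-294 + 21316 + 81176} = \frac{1}{102198} \approx 9.7849 \cdot 10^{-6}$)
$\sqrt{W + T{\left(z \right)}} = \sqrt{\frac{1}{102198} - -27900} = \sqrt{\frac{1}{102198} + 27900} = \sqrt{\frac{2851324201}{102198}} = \frac{\sqrt{291399630693798}}{102198}$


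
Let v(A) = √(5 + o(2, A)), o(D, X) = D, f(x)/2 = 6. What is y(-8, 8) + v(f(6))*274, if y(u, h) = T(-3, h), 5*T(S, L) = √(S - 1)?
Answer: 274*√7 + 2*I/5 ≈ 724.94 + 0.4*I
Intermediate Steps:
T(S, L) = √(-1 + S)/5 (T(S, L) = √(S - 1)/5 = √(-1 + S)/5)
f(x) = 12 (f(x) = 2*6 = 12)
y(u, h) = 2*I/5 (y(u, h) = √(-1 - 3)/5 = √(-4)/5 = (2*I)/5 = 2*I/5)
v(A) = √7 (v(A) = √(5 + 2) = √7)
y(-8, 8) + v(f(6))*274 = 2*I/5 + √7*274 = 2*I/5 + 274*√7 = 274*√7 + 2*I/5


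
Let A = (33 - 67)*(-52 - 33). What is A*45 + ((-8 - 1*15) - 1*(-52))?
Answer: 130079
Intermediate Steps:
A = 2890 (A = -34*(-85) = 2890)
A*45 + ((-8 - 1*15) - 1*(-52)) = 2890*45 + ((-8 - 1*15) - 1*(-52)) = 130050 + ((-8 - 15) + 52) = 130050 + (-23 + 52) = 130050 + 29 = 130079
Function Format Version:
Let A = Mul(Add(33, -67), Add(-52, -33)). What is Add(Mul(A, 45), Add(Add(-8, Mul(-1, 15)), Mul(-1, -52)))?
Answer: 130079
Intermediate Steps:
A = 2890 (A = Mul(-34, -85) = 2890)
Add(Mul(A, 45), Add(Add(-8, Mul(-1, 15)), Mul(-1, -52))) = Add(Mul(2890, 45), Add(Add(-8, Mul(-1, 15)), Mul(-1, -52))) = Add(130050, Add(Add(-8, -15), 52)) = Add(130050, Add(-23, 52)) = Add(130050, 29) = 130079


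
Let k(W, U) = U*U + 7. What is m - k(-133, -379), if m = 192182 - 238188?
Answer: -189654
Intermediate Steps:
k(W, U) = 7 + U**2 (k(W, U) = U**2 + 7 = 7 + U**2)
m = -46006
m - k(-133, -379) = -46006 - (7 + (-379)**2) = -46006 - (7 + 143641) = -46006 - 1*143648 = -46006 - 143648 = -189654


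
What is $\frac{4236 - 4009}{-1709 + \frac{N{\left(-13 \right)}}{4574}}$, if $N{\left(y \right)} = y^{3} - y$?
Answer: $- \frac{519149}{3909575} \approx -0.13279$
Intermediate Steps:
$\frac{4236 - 4009}{-1709 + \frac{N{\left(-13 \right)}}{4574}} = \frac{4236 - 4009}{-1709 + \frac{\left(-13\right)^{3} - -13}{4574}} = \frac{227}{-1709 + \left(-2197 + 13\right) \frac{1}{4574}} = \frac{227}{-1709 - \frac{1092}{2287}} = \frac{227}{- \frac{3909575}{2287}} = 227 \left(- \frac{2287}{3909575}\right) = - \frac{519149}{3909575}$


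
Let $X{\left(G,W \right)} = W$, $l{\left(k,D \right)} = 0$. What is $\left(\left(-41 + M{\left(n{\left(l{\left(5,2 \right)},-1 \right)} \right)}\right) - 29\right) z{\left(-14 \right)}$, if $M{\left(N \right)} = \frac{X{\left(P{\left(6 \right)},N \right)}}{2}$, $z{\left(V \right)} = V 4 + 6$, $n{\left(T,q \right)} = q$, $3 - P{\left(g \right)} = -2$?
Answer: $3525$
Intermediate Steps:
$P{\left(g \right)} = 5$ ($P{\left(g \right)} = 3 - -2 = 3 + 2 = 5$)
$z{\left(V \right)} = 6 + 4 V$ ($z{\left(V \right)} = 4 V + 6 = 6 + 4 V$)
$M{\left(N \right)} = \frac{N}{2}$
$\left(\left(-41 + M{\left(n{\left(l{\left(5,2 \right)},-1 \right)} \right)}\right) - 29\right) z{\left(-14 \right)} = \left(\left(-41 + \frac{1}{2} \left(-1\right)\right) - 29\right) \left(6 + 4 \left(-14\right)\right) = \left(\left(-41 - \frac{1}{2}\right) - 29\right) \left(6 - 56\right) = \left(- \frac{83}{2} - 29\right) \left(-50\right) = \left(- \frac{141}{2}\right) \left(-50\right) = 3525$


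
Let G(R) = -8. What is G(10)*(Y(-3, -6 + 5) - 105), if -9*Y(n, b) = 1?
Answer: 7568/9 ≈ 840.89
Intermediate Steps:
Y(n, b) = -⅑ (Y(n, b) = -⅑*1 = -⅑)
G(10)*(Y(-3, -6 + 5) - 105) = -8*(-⅑ - 105) = -8*(-946/9) = 7568/9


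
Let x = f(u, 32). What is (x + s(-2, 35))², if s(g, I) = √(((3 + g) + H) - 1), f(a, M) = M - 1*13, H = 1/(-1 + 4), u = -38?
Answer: (57 + √3)²/9 ≈ 383.27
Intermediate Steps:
H = ⅓ (H = 1/3 = ⅓ ≈ 0.33333)
f(a, M) = -13 + M (f(a, M) = M - 13 = -13 + M)
x = 19 (x = -13 + 32 = 19)
s(g, I) = √(7/3 + g) (s(g, I) = √(((3 + g) + ⅓) - 1) = √((10/3 + g) - 1) = √(7/3 + g))
(x + s(-2, 35))² = (19 + √(21 + 9*(-2))/3)² = (19 + √(21 - 18)/3)² = (19 + √3/3)²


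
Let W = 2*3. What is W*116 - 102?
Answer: 594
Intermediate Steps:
W = 6
W*116 - 102 = 6*116 - 102 = 696 - 102 = 594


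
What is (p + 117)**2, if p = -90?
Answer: 729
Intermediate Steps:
(p + 117)**2 = (-90 + 117)**2 = 27**2 = 729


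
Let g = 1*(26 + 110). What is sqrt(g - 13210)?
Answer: I*sqrt(13074) ≈ 114.34*I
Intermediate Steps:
g = 136 (g = 1*136 = 136)
sqrt(g - 13210) = sqrt(136 - 13210) = sqrt(-13074) = I*sqrt(13074)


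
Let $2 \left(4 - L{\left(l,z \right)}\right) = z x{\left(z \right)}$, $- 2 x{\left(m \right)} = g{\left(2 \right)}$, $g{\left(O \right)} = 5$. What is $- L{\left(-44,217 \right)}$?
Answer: $- \frac{1101}{4} \approx -275.25$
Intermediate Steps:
$x{\left(m \right)} = - \frac{5}{2}$ ($x{\left(m \right)} = \left(- \frac{1}{2}\right) 5 = - \frac{5}{2}$)
$L{\left(l,z \right)} = 4 + \frac{5 z}{4}$ ($L{\left(l,z \right)} = 4 - \frac{z \left(- \frac{5}{2}\right)}{2} = 4 - \frac{\left(- \frac{5}{2}\right) z}{2} = 4 + \frac{5 z}{4}$)
$- L{\left(-44,217 \right)} = - (4 + \frac{5}{4} \cdot 217) = - (4 + \frac{1085}{4}) = \left(-1\right) \frac{1101}{4} = - \frac{1101}{4}$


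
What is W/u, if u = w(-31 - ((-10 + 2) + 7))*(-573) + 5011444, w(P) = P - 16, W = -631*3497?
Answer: -2206607/5037802 ≈ -0.43801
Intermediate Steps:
W = -2206607
w(P) = -16 + P
u = 5037802 (u = (-16 + (-31 - ((-10 + 2) + 7)))*(-573) + 5011444 = (-16 + (-31 - (-8 + 7)))*(-573) + 5011444 = (-16 + (-31 - 1*(-1)))*(-573) + 5011444 = (-16 + (-31 + 1))*(-573) + 5011444 = (-16 - 30)*(-573) + 5011444 = -46*(-573) + 5011444 = 26358 + 5011444 = 5037802)
W/u = -2206607/5037802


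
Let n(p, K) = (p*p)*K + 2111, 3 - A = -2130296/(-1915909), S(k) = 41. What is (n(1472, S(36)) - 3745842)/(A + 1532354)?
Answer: 163033151716417/2935854437217 ≈ 55.532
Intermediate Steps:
A = 3617431/1915909 (A = 3 - (-2130296)/(-1915909) = 3 - (-2130296)*(-1)/1915909 = 3 - 1*2130296/1915909 = 3 - 2130296/1915909 = 3617431/1915909 ≈ 1.8881)
n(p, K) = 2111 + K*p² (n(p, K) = p²*K + 2111 = K*p² + 2111 = 2111 + K*p²)
(n(1472, S(36)) - 3745842)/(A + 1532354) = ((2111 + 41*1472²) - 3745842)/(3617431/1915909 + 1532354) = ((2111 + 41*2166784) - 3745842)/(2935854437217/1915909) = ((2111 + 88838144) - 3745842)*(1915909/2935854437217) = (88840255 - 3745842)*(1915909/2935854437217) = 85094413*(1915909/2935854437217) = 163033151716417/2935854437217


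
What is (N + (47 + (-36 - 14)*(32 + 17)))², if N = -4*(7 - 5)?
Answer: 5812921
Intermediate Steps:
N = -8 (N = -4*2 = -8)
(N + (47 + (-36 - 14)*(32 + 17)))² = (-8 + (47 + (-36 - 14)*(32 + 17)))² = (-8 + (47 - 50*49))² = (-8 + (47 - 2450))² = (-8 - 2403)² = (-2411)² = 5812921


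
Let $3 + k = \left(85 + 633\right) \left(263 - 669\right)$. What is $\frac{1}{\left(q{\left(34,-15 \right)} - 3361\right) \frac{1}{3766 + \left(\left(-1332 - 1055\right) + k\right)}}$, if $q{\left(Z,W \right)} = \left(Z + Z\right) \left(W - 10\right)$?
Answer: $\frac{290132}{5061} \approx 57.327$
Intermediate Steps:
$q{\left(Z,W \right)} = 2 Z \left(-10 + W\right)$
$k = -291511$ ($k = -3 + \left(85 + 633\right) \left(263 - 669\right) = -3 + 718 \left(-406\right) = -3 - 291508 = -291511$)
$\frac{1}{\left(q{\left(34,-15 \right)} - 3361\right) \frac{1}{3766 + \left(\left(-1332 - 1055\right) + k\right)}} = \frac{1}{\left(2 \cdot 34 \left(-10 - 15\right) - 3361\right) \frac{1}{3766 - 293898}} = \frac{1}{\left(2 \cdot 34 \left(-25\right) - 3361\right) \frac{1}{3766 - 293898}} = \frac{1}{\left(-1700 - 3361\right) \frac{1}{3766 - 293898}} = \frac{1}{\left(-5061\right) \frac{1}{-290132}} = \frac{1}{\left(-5061\right) \left(- \frac{1}{290132}\right)} = \frac{1}{\frac{5061}{290132}} = \frac{290132}{5061}$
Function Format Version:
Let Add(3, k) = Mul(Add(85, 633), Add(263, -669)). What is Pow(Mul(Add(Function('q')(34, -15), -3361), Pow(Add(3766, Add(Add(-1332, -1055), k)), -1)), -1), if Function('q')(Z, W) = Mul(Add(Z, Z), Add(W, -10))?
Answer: Rational(290132, 5061) ≈ 57.327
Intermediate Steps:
Function('q')(Z, W) = Mul(2, Z, Add(-10, W)) (Function('q')(Z, W) = Mul(Mul(2, Z), Add(-10, W)) = Mul(2, Z, Add(-10, W)))
k = -291511 (k = Add(-3, Mul(Add(85, 633), Add(263, -669))) = Add(-3, Mul(718, -406)) = Add(-3, -291508) = -291511)
Pow(Mul(Add(Function('q')(34, -15), -3361), Pow(Add(3766, Add(Add(-1332, -1055), k)), -1)), -1) = Pow(Mul(Add(Mul(2, 34, Add(-10, -15)), -3361), Pow(Add(3766, Add(Add(-1332, -1055), -291511)), -1)), -1) = Pow(Mul(Add(Mul(2, 34, -25), -3361), Pow(Add(3766, Add(-2387, -291511)), -1)), -1) = Pow(Mul(Add(-1700, -3361), Pow(Add(3766, -293898), -1)), -1) = Pow(Mul(-5061, Pow(-290132, -1)), -1) = Pow(Mul(-5061, Rational(-1, 290132)), -1) = Pow(Rational(5061, 290132), -1) = Rational(290132, 5061)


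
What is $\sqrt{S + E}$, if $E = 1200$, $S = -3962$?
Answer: $i \sqrt{2762} \approx 52.555 i$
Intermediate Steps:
$\sqrt{S + E} = \sqrt{-3962 + 1200} = \sqrt{-2762} = i \sqrt{2762}$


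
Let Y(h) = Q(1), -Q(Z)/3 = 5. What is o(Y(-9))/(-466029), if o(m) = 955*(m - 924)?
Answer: 298915/155343 ≈ 1.9242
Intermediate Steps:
Q(Z) = -15 (Q(Z) = -3*5 = -15)
Y(h) = -15
o(m) = -882420 + 955*m (o(m) = 955*(-924 + m) = -882420 + 955*m)
o(Y(-9))/(-466029) = (-882420 + 955*(-15))/(-466029) = (-882420 - 14325)*(-1/466029) = -896745*(-1/466029) = 298915/155343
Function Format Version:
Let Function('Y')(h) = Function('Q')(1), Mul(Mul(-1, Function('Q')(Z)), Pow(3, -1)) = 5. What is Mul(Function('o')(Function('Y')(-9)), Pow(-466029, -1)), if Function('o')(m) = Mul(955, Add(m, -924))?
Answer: Rational(298915, 155343) ≈ 1.9242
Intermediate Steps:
Function('Q')(Z) = -15 (Function('Q')(Z) = Mul(-3, 5) = -15)
Function('Y')(h) = -15
Function('o')(m) = Add(-882420, Mul(955, m)) (Function('o')(m) = Mul(955, Add(-924, m)) = Add(-882420, Mul(955, m)))
Mul(Function('o')(Function('Y')(-9)), Pow(-466029, -1)) = Mul(Add(-882420, Mul(955, -15)), Pow(-466029, -1)) = Mul(Add(-882420, -14325), Rational(-1, 466029)) = Mul(-896745, Rational(-1, 466029)) = Rational(298915, 155343)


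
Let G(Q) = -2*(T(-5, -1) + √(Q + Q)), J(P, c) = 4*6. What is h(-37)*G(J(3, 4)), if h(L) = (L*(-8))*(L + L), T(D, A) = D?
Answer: -219040 + 175232*√3 ≈ 84471.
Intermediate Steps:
J(P, c) = 24
h(L) = -16*L² (h(L) = (-8*L)*(2*L) = -16*L²)
G(Q) = 10 - 2*√2*√Q (G(Q) = -2*(-5 + √(Q + Q)) = -2*(-5 + √(2*Q)) = -2*(-5 + √2*√Q) = 10 - 2*√2*√Q)
h(-37)*G(J(3, 4)) = (-16*(-37)²)*(10 - 2*√2*√24) = (-16*1369)*(10 - 2*√2*2*√6) = -21904*(10 - 8*√3) = -219040 + 175232*√3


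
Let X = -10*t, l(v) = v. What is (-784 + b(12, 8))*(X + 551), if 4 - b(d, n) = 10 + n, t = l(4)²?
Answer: -312018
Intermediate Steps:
t = 16 (t = 4² = 16)
b(d, n) = -6 - n (b(d, n) = 4 - (10 + n) = 4 + (-10 - n) = -6 - n)
X = -160 (X = -10*16 = -160)
(-784 + b(12, 8))*(X + 551) = (-784 + (-6 - 1*8))*(-160 + 551) = (-784 + (-6 - 8))*391 = (-784 - 14)*391 = -798*391 = -312018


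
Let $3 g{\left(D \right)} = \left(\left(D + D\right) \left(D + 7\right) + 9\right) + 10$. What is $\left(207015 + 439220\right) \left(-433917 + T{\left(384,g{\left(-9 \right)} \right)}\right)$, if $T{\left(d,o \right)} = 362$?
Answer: $-280178415425$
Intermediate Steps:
$g{\left(D \right)} = \frac{19}{3} + \frac{2 D \left(7 + D\right)}{3}$ ($g{\left(D \right)} = \frac{\left(\left(D + D\right) \left(D + 7\right) + 9\right) + 10}{3} = \frac{\left(2 D \left(7 + D\right) + 9\right) + 10}{3} = \frac{\left(9 + 2 D \left(7 + D\right)\right) + 10}{3} = \frac{19 + 2 D \left(7 + D\right)}{3} = \frac{19}{3} + \frac{2 D \left(7 + D\right)}{3}$)
$\left(207015 + 439220\right) \left(-433917 + T{\left(384,g{\left(-9 \right)} \right)}\right) = \left(207015 + 439220\right) \left(-433917 + 362\right) = 646235 \left(-433555\right) = -280178415425$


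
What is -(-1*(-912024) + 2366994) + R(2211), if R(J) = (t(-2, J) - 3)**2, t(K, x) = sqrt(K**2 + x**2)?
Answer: 1609516 - 30*sqrt(195541) ≈ 1.5963e+6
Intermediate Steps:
R(J) = (-3 + sqrt(4 + J**2))**2 (R(J) = (sqrt((-2)**2 + J**2) - 3)**2 = (sqrt(4 + J**2) - 3)**2 = (-3 + sqrt(4 + J**2))**2)
-(-1*(-912024) + 2366994) + R(2211) = -(-1*(-912024) + 2366994) + (-3 + sqrt(4 + 2211**2))**2 = -(912024 + 2366994) + (-3 + sqrt(4 + 4888521))**2 = -1*3279018 + (-3 + sqrt(4888525))**2 = -3279018 + (-3 + 5*sqrt(195541))**2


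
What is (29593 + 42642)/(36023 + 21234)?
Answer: 72235/57257 ≈ 1.2616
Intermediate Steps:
(29593 + 42642)/(36023 + 21234) = 72235/57257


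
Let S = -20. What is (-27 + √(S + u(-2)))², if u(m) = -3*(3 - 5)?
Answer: (27 - I*√14)² ≈ 715.0 - 202.05*I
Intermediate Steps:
u(m) = 6 (u(m) = -3*(-2) = 6)
(-27 + √(S + u(-2)))² = (-27 + √(-20 + 6))² = (-27 + √(-14))² = (-27 + I*√14)²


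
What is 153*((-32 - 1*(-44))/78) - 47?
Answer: -305/13 ≈ -23.462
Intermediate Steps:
153*((-32 - 1*(-44))/78) - 47 = 153*((-32 + 44)*(1/78)) - 47 = 153*(12*(1/78)) - 47 = 153*(2/13) - 47 = 306/13 - 47 = -305/13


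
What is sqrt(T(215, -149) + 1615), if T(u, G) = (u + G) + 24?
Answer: sqrt(1705) ≈ 41.292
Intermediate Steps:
T(u, G) = 24 + G + u (T(u, G) = (G + u) + 24 = 24 + G + u)
sqrt(T(215, -149) + 1615) = sqrt((24 - 149 + 215) + 1615) = sqrt(90 + 1615) = sqrt(1705)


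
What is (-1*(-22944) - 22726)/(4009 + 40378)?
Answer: 218/44387 ≈ 0.0049113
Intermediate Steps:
(-1*(-22944) - 22726)/(4009 + 40378) = (22944 - 22726)/44387 = 218*(1/44387) = 218/44387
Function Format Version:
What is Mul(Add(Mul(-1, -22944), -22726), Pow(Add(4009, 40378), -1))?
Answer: Rational(218, 44387) ≈ 0.0049113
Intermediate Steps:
Mul(Add(Mul(-1, -22944), -22726), Pow(Add(4009, 40378), -1)) = Mul(Add(22944, -22726), Pow(44387, -1)) = Mul(218, Rational(1, 44387)) = Rational(218, 44387)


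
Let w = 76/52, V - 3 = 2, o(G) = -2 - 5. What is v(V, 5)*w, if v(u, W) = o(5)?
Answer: -133/13 ≈ -10.231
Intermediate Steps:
o(G) = -7
V = 5 (V = 3 + 2 = 5)
v(u, W) = -7
w = 19/13 (w = (1/52)*76 = 19/13 ≈ 1.4615)
v(V, 5)*w = -7*19/13 = -133/13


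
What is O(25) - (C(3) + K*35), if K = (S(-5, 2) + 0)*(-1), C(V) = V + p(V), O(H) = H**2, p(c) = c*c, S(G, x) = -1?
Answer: 578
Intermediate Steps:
p(c) = c**2
C(V) = V + V**2
K = 1 (K = (-1 + 0)*(-1) = -1*(-1) = 1)
O(25) - (C(3) + K*35) = 25**2 - (3*(1 + 3) + 1*35) = 625 - (3*4 + 35) = 625 - (12 + 35) = 625 - 1*47 = 625 - 47 = 578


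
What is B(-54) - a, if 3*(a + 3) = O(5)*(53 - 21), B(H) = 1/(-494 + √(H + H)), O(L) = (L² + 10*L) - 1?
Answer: -287968589/366216 - 3*I*√3/122072 ≈ -786.33 - 4.2566e-5*I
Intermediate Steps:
O(L) = -1 + L² + 10*L
B(H) = 1/(-494 + √2*√H) (B(H) = 1/(-494 + √(2*H)) = 1/(-494 + √2*√H))
a = 2359/3 (a = -3 + ((-1 + 5² + 10*5)*(53 - 21))/3 = -3 + ((-1 + 25 + 50)*32)/3 = -3 + (74*32)/3 = -3 + (⅓)*2368 = -3 + 2368/3 = 2359/3 ≈ 786.33)
B(-54) - a = 1/(-494 + √2*√(-54)) - 1*2359/3 = 1/(-494 + √2*(3*I*√6)) - 2359/3 = 1/(-494 + 6*I*√3) - 2359/3 = -2359/3 + 1/(-494 + 6*I*√3)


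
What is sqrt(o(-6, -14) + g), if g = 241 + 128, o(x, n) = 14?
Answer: sqrt(383) ≈ 19.570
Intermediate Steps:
g = 369
sqrt(o(-6, -14) + g) = sqrt(14 + 369) = sqrt(383)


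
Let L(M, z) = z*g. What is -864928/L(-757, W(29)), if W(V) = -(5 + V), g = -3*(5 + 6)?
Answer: -432464/561 ≈ -770.88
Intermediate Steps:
g = -33 (g = -3*11 = -33)
W(V) = -5 - V
L(M, z) = -33*z (L(M, z) = z*(-33) = -33*z)
-864928/L(-757, W(29)) = -864928*(-1/(33*(-5 - 1*29))) = -864928*(-1/(33*(-5 - 29))) = -864928/((-33*(-34))) = -864928/1122 = -864928*1/1122 = -432464/561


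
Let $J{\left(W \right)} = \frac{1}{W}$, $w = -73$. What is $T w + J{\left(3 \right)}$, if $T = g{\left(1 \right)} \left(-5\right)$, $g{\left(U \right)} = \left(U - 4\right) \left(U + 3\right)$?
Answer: $- \frac{13139}{3} \approx -4379.7$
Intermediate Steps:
$g{\left(U \right)} = \left(-4 + U\right) \left(3 + U\right)$
$T = 60$ ($T = \left(-12 + 1^{2} - 1\right) \left(-5\right) = \left(-12 + 1 - 1\right) \left(-5\right) = \left(-12\right) \left(-5\right) = 60$)
$T w + J{\left(3 \right)} = 60 \left(-73\right) + \frac{1}{3} = -4380 + \frac{1}{3} = - \frac{13139}{3}$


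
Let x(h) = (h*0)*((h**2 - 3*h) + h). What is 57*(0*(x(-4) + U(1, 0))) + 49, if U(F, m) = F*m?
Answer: 49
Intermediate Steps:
x(h) = 0 (x(h) = 0*(h**2 - 2*h) = 0)
57*(0*(x(-4) + U(1, 0))) + 49 = 57*(0*(0 + 1*0)) + 49 = 57*(0*(0 + 0)) + 49 = 57*(0*0) + 49 = 57*0 + 49 = 0 + 49 = 49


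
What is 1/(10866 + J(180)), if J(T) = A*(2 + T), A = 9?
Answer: 1/12504 ≈ 7.9974e-5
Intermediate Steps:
J(T) = 18 + 9*T (J(T) = 9*(2 + T) = 18 + 9*T)
1/(10866 + J(180)) = 1/(10866 + (18 + 9*180)) = 1/(10866 + (18 + 1620)) = 1/(10866 + 1638) = 1/12504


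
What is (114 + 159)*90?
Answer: 24570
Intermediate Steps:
(114 + 159)*90 = 273*90 = 24570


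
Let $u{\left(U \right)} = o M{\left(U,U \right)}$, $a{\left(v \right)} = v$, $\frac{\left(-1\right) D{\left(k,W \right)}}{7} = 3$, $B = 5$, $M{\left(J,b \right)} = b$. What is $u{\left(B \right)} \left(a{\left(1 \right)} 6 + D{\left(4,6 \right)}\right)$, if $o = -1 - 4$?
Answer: $375$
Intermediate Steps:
$D{\left(k,W \right)} = -21$ ($D{\left(k,W \right)} = \left(-7\right) 3 = -21$)
$o = -5$
$u{\left(U \right)} = - 5 U$
$u{\left(B \right)} \left(a{\left(1 \right)} 6 + D{\left(4,6 \right)}\right) = \left(-5\right) 5 \left(1 \cdot 6 - 21\right) = - 25 \left(6 - 21\right) = \left(-25\right) \left(-15\right) = 375$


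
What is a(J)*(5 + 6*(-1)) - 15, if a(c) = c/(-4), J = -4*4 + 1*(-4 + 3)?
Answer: -77/4 ≈ -19.250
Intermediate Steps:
J = -17 (J = -16 + 1*(-1) = -16 - 1 = -17)
a(c) = -c/4 (a(c) = c*(-1/4) = -c/4)
a(J)*(5 + 6*(-1)) - 15 = (-1/4*(-17))*(5 + 6*(-1)) - 15 = 17*(5 - 6)/4 - 15 = (17/4)*(-1) - 15 = -17/4 - 15 = -77/4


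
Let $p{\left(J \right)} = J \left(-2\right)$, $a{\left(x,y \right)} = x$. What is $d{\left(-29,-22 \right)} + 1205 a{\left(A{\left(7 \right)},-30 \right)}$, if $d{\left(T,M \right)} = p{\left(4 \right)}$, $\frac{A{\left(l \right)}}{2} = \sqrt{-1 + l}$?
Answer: $-8 + 2410 \sqrt{6} \approx 5895.3$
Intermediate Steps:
$A{\left(l \right)} = 2 \sqrt{-1 + l}$
$p{\left(J \right)} = - 2 J$
$d{\left(T,M \right)} = -8$ ($d{\left(T,M \right)} = \left(-2\right) 4 = -8$)
$d{\left(-29,-22 \right)} + 1205 a{\left(A{\left(7 \right)},-30 \right)} = -8 + 1205 \cdot 2 \sqrt{-1 + 7} = -8 + 1205 \cdot 2 \sqrt{6} = -8 + 2410 \sqrt{6}$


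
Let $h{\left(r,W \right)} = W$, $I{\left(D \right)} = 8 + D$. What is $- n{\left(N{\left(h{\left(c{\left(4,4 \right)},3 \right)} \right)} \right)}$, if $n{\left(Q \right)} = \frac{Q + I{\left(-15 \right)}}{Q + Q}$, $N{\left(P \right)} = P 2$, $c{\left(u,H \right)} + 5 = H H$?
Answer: $\frac{1}{12} \approx 0.083333$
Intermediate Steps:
$c{\left(u,H \right)} = -5 + H^{2}$ ($c{\left(u,H \right)} = -5 + H H = -5 + H^{2}$)
$N{\left(P \right)} = 2 P$
$n{\left(Q \right)} = \frac{-7 + Q}{2 Q}$ ($n{\left(Q \right)} = \frac{Q + \left(8 - 15\right)}{Q + Q} = \frac{Q - 7}{2 Q} = \left(-7 + Q\right) \frac{1}{2 Q} = \frac{-7 + Q}{2 Q}$)
$- n{\left(N{\left(h{\left(c{\left(4,4 \right)},3 \right)} \right)} \right)} = - \frac{-7 + 2 \cdot 3}{2 \cdot 2 \cdot 3} = - \frac{-7 + 6}{2 \cdot 6} = - \frac{-1}{2 \cdot 6} = \left(-1\right) \left(- \frac{1}{12}\right) = \frac{1}{12}$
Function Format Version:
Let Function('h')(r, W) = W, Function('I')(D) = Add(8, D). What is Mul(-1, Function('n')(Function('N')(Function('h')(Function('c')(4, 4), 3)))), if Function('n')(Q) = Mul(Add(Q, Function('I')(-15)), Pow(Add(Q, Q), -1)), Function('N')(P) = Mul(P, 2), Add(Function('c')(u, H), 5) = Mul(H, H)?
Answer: Rational(1, 12) ≈ 0.083333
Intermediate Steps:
Function('c')(u, H) = Add(-5, Pow(H, 2)) (Function('c')(u, H) = Add(-5, Mul(H, H)) = Add(-5, Pow(H, 2)))
Function('N')(P) = Mul(2, P)
Function('n')(Q) = Mul(Rational(1, 2), Pow(Q, -1), Add(-7, Q)) (Function('n')(Q) = Mul(Add(Q, Add(8, -15)), Pow(Add(Q, Q), -1)) = Mul(Add(Q, -7), Pow(Mul(2, Q), -1)) = Mul(Add(-7, Q), Mul(Rational(1, 2), Pow(Q, -1))) = Mul(Rational(1, 2), Pow(Q, -1), Add(-7, Q)))
Mul(-1, Function('n')(Function('N')(Function('h')(Function('c')(4, 4), 3)))) = Mul(-1, Mul(Rational(1, 2), Pow(Mul(2, 3), -1), Add(-7, Mul(2, 3)))) = Mul(-1, Mul(Rational(1, 2), Pow(6, -1), Add(-7, 6))) = Mul(-1, Mul(Rational(1, 2), Rational(1, 6), -1)) = Mul(-1, Rational(-1, 12)) = Rational(1, 12)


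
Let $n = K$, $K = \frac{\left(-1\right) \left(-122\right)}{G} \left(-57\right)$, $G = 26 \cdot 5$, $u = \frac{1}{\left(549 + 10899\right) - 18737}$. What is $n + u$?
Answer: $- \frac{25343918}{473785} \approx -53.492$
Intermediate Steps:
$u = - \frac{1}{7289}$ ($u = \frac{1}{11448 - 18737} = \frac{1}{-7289} = - \frac{1}{7289} \approx -0.00013719$)
$G = 130$
$K = - \frac{3477}{65}$ ($K = \frac{\left(-1\right) \left(-122\right)}{130} \left(-57\right) = 122 \cdot \frac{1}{130} \left(-57\right) = \frac{61}{65} \left(-57\right) = - \frac{3477}{65} \approx -53.492$)
$n = - \frac{3477}{65} \approx -53.492$
$n + u = - \frac{3477}{65} - \frac{1}{7289} = - \frac{25343918}{473785}$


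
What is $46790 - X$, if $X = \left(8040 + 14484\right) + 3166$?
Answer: $21100$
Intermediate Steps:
$X = 25690$ ($X = 22524 + 3166 = 25690$)
$46790 - X = 46790 - 25690 = 21100$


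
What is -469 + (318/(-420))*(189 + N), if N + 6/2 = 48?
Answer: -22616/35 ≈ -646.17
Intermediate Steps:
N = 45 (N = -3 + 48 = 45)
-469 + (318/(-420))*(189 + N) = -469 + (318/(-420))*(189 + 45) = -469 + (318*(-1/420))*234 = -469 - 53/70*234 = -469 - 6201/35 = -22616/35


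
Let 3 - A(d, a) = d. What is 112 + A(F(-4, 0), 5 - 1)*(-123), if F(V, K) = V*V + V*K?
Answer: 1711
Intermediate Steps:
F(V, K) = V² + K*V
A(d, a) = 3 - d
112 + A(F(-4, 0), 5 - 1)*(-123) = 112 + (3 - (-4)*(0 - 4))*(-123) = 112 + (3 - (-4)*(-4))*(-123) = 112 + (3 - 1*16)*(-123) = 112 + (3 - 16)*(-123) = 112 - 13*(-123) = 112 + 1599 = 1711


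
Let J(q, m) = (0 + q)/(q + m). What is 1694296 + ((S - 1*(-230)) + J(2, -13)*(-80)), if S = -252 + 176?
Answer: 18639110/11 ≈ 1.6945e+6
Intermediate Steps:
S = -76
J(q, m) = q/(m + q)
1694296 + ((S - 1*(-230)) + J(2, -13)*(-80)) = 1694296 + ((-76 - 1*(-230)) + (2/(-13 + 2))*(-80)) = 1694296 + ((-76 + 230) + (2/(-11))*(-80)) = 1694296 + (154 + (2*(-1/11))*(-80)) = 1694296 + (154 - 2/11*(-80)) = 1694296 + (154 + 160/11) = 1694296 + 1854/11 = 18639110/11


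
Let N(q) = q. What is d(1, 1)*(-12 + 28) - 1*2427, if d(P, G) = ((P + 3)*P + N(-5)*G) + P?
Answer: -2427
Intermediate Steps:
d(P, G) = P - 5*G + P*(3 + P) (d(P, G) = ((P + 3)*P - 5*G) + P = ((3 + P)*P - 5*G) + P = (P*(3 + P) - 5*G) + P = (-5*G + P*(3 + P)) + P = P - 5*G + P*(3 + P))
d(1, 1)*(-12 + 28) - 1*2427 = (1² - 5*1 + 4*1)*(-12 + 28) - 1*2427 = (1 - 5 + 4)*16 - 2427 = 0*16 - 2427 = 0 - 2427 = -2427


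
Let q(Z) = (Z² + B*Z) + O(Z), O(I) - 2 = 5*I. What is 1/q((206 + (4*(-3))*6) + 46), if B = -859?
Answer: -1/121318 ≈ -8.2428e-6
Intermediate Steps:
O(I) = 2 + 5*I
q(Z) = 2 + Z² - 854*Z (q(Z) = (Z² - 859*Z) + (2 + 5*Z) = 2 + Z² - 854*Z)
1/q((206 + (4*(-3))*6) + 46) = 1/(2 + ((206 + (4*(-3))*6) + 46)² - 854*((206 + (4*(-3))*6) + 46)) = 1/(2 + ((206 - 12*6) + 46)² - 854*((206 - 12*6) + 46)) = 1/(2 + ((206 - 72) + 46)² - 854*((206 - 72) + 46)) = 1/(2 + (134 + 46)² - 854*(134 + 46)) = 1/(2 + 180² - 854*180) = 1/(2 + 32400 - 153720) = 1/(-121318) = -1/121318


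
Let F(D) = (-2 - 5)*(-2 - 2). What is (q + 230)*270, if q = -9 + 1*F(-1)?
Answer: 67230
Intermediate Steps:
F(D) = 28 (F(D) = -7*(-4) = 28)
q = 19 (q = -9 + 1*28 = -9 + 28 = 19)
(q + 230)*270 = (19 + 230)*270 = 249*270 = 67230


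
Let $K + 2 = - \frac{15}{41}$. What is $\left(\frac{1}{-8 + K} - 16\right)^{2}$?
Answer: $\frac{46799281}{180625} \approx 259.1$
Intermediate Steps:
$K = - \frac{97}{41}$ ($K = -2 - \frac{15}{41} = - \frac{97}{41} \approx -2.3659$)
$\left(\frac{1}{-8 + K} - 16\right)^{2} = \left(\frac{1}{-8 - \frac{97}{41}} - 16\right)^{2} = \left(\frac{1}{- \frac{425}{41}} - 16\right)^{2} = \left(- \frac{41}{425} - 16\right)^{2} = \left(- \frac{6841}{425}\right)^{2} = \frac{46799281}{180625}$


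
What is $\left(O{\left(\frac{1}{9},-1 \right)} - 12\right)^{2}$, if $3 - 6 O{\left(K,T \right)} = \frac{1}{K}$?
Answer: $169$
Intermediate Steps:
$O{\left(K,T \right)} = \frac{1}{2} - \frac{1}{6 K}$
$\left(O{\left(\frac{1}{9},-1 \right)} - 12\right)^{2} = \left(\frac{-1 + \frac{3}{9}}{6 \cdot \frac{1}{9}} - 12\right)^{2} = \left(\frac{\frac{1}{\frac{1}{9}} \left(-1 + 3 \cdot \frac{1}{9}\right)}{6} - 12\right)^{2} = \left(\frac{1}{6} \cdot 9 \left(-1 + \frac{1}{3}\right) - 12\right)^{2} = \left(\frac{1}{6} \cdot 9 \left(- \frac{2}{3}\right) - 12\right)^{2} = \left(-1 - 12\right)^{2} = \left(-13\right)^{2} = 169$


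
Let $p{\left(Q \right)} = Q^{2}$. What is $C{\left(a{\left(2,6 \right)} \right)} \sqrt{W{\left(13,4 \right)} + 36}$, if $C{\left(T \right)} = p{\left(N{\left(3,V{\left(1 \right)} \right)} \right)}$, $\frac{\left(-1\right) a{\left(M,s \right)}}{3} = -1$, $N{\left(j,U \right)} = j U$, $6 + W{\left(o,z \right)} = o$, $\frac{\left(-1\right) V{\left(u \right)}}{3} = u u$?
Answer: $81 \sqrt{43} \approx 531.15$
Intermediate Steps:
$V{\left(u \right)} = - 3 u^{2}$ ($V{\left(u \right)} = - 3 u u = - 3 u^{2}$)
$W{\left(o,z \right)} = -6 + o$
$N{\left(j,U \right)} = U j$
$a{\left(M,s \right)} = 3$ ($a{\left(M,s \right)} = \left(-3\right) \left(-1\right) = 3$)
$C{\left(T \right)} = 81$ ($C{\left(T \right)} = \left(- 3 \cdot 1^{2} \cdot 3\right)^{2} = \left(\left(-3\right) 1 \cdot 3\right)^{2} = \left(\left(-3\right) 3\right)^{2} = \left(-9\right)^{2} = 81$)
$C{\left(a{\left(2,6 \right)} \right)} \sqrt{W{\left(13,4 \right)} + 36} = 81 \sqrt{\left(-6 + 13\right) + 36} = 81 \sqrt{7 + 36} = 81 \sqrt{43}$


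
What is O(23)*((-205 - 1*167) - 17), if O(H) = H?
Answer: -8947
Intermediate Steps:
O(23)*((-205 - 1*167) - 17) = 23*((-205 - 1*167) - 17) = 23*((-205 - 167) - 17) = 23*(-372 - 17) = 23*(-389) = -8947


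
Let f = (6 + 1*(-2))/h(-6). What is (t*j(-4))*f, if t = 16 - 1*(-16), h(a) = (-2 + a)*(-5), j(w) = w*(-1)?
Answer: 64/5 ≈ 12.800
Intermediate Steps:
j(w) = -w
h(a) = 10 - 5*a
f = 1/10 (f = (6 + 1*(-2))/(10 - 5*(-6)) = (6 - 2)/(10 + 30) = 4/40 = 4*(1/40) = 1/10 ≈ 0.10000)
t = 32 (t = 16 + 16 = 32)
(t*j(-4))*f = (32*(-1*(-4)))*(1/10) = (32*4)*(1/10) = 128*(1/10) = 64/5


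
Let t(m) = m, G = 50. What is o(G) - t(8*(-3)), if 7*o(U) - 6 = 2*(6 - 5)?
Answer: 176/7 ≈ 25.143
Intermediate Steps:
o(U) = 8/7 (o(U) = 6/7 + (2*(6 - 5))/7 = 6/7 + (2*1)/7 = 6/7 + (⅐)*2 = 6/7 + 2/7 = 8/7)
o(G) - t(8*(-3)) = 8/7 - 8*(-3) = 8/7 - 1*(-24) = 8/7 + 24 = 176/7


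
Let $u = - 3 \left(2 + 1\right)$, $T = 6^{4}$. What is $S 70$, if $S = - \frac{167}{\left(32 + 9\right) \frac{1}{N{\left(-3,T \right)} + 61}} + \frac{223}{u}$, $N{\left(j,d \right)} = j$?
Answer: $- \frac{6742190}{369} \approx -18272.0$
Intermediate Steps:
$T = 1296$
$u = -9$ ($u = \left(-3\right) 3 = -9$)
$S = - \frac{96317}{369}$ ($S = - \frac{167}{\left(32 + 9\right) \frac{1}{-3 + 61}} + \frac{223}{-9} = - \frac{167}{41 \cdot \frac{1}{58}} + 223 \left(- \frac{1}{9}\right) = - \frac{167}{41 \cdot \frac{1}{58}} - \frac{223}{9} = - \frac{167}{\frac{41}{58}} - \frac{223}{9} = \left(-167\right) \frac{58}{41} - \frac{223}{9} = - \frac{9686}{41} - \frac{223}{9} = - \frac{96317}{369} \approx -261.02$)
$S 70 = \left(- \frac{96317}{369}\right) 70 = - \frac{6742190}{369}$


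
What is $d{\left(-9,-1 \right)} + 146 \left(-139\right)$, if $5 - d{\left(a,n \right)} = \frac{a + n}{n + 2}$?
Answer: $-20279$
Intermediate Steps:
$d{\left(a,n \right)} = 5 - \frac{a + n}{2 + n}$ ($d{\left(a,n \right)} = 5 - \frac{a + n}{n + 2} = 5 - \frac{a + n}{2 + n}$)
$d{\left(-9,-1 \right)} + 146 \left(-139\right) = \frac{10 - -9 + 4 \left(-1\right)}{2 - 1} + 146 \left(-139\right) = \frac{10 + 9 - 4}{1} - 20294 = 1 \cdot 15 - 20294 = 15 - 20294 = -20279$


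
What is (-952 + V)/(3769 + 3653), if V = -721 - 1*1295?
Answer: -1484/3711 ≈ -0.39989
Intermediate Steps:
V = -2016 (V = -721 - 1295 = -2016)
(-952 + V)/(3769 + 3653) = (-952 - 2016)/(3769 + 3653) = -2968/7422 = -2968*1/7422 = -1484/3711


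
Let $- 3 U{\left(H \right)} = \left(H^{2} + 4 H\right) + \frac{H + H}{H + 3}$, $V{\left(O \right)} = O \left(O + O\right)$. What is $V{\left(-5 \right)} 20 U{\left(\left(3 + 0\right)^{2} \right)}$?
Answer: $-39500$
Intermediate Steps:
$V{\left(O \right)} = 2 O^{2}$ ($V{\left(O \right)} = O 2 O = 2 O^{2}$)
$U{\left(H \right)} = - \frac{4 H}{3} - \frac{H^{2}}{3} - \frac{2 H}{3 \left(3 + H\right)}$ ($U{\left(H \right)} = - \frac{\left(H^{2} + 4 H\right) + \frac{H + H}{H + 3}}{3} = - \frac{\left(H^{2} + 4 H\right) + \frac{2 H}{3 + H}}{3} = - \frac{H^{2} + 4 H + \frac{2 H}{3 + H}}{3} = - \frac{4 H}{3} - \frac{H^{2}}{3} - \frac{2 H}{3 \left(3 + H\right)}$)
$V{\left(-5 \right)} 20 U{\left(\left(3 + 0\right)^{2} \right)} = 2 \left(-5\right)^{2} \cdot 20 \left(- \frac{\left(3 + 0\right)^{2} \left(14 + \left(\left(3 + 0\right)^{2}\right)^{2} + 7 \left(3 + 0\right)^{2}\right)}{9 + 3 \left(3 + 0\right)^{2}}\right) = 2 \cdot 25 \cdot 20 \left(- \frac{3^{2} \left(14 + \left(3^{2}\right)^{2} + 7 \cdot 3^{2}\right)}{9 + 3 \cdot 3^{2}}\right) = 50 \cdot 20 \left(\left(-1\right) 9 \frac{1}{9 + 3 \cdot 9} \left(14 + 9^{2} + 7 \cdot 9\right)\right) = 1000 \left(\left(-1\right) 9 \frac{1}{9 + 27} \left(14 + 81 + 63\right)\right) = 1000 \left(\left(-1\right) 9 \cdot \frac{1}{36} \cdot 158\right) = 1000 \left(- \frac{79}{2}\right) = -39500$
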